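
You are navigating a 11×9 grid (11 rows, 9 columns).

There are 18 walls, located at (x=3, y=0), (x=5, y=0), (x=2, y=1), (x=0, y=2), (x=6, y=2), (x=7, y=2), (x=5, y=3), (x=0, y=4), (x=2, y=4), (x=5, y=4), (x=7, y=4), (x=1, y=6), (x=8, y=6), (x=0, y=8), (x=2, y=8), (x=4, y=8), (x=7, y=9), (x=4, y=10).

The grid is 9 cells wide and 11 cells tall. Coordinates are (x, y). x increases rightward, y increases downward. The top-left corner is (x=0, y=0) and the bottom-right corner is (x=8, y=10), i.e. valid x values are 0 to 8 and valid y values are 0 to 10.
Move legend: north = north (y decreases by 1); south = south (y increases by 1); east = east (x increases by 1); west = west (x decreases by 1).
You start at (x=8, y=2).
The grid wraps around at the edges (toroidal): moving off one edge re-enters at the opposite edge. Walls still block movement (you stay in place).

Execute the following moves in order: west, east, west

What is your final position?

Answer: Final position: (x=8, y=2)

Derivation:
Start: (x=8, y=2)
  west (west): blocked, stay at (x=8, y=2)
  east (east): blocked, stay at (x=8, y=2)
  west (west): blocked, stay at (x=8, y=2)
Final: (x=8, y=2)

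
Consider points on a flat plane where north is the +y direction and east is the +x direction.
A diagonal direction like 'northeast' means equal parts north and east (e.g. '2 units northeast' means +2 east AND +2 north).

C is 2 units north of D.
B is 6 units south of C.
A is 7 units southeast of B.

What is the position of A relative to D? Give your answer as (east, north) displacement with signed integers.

Place D at the origin (east=0, north=0).
  C is 2 units north of D: delta (east=+0, north=+2); C at (east=0, north=2).
  B is 6 units south of C: delta (east=+0, north=-6); B at (east=0, north=-4).
  A is 7 units southeast of B: delta (east=+7, north=-7); A at (east=7, north=-11).
Therefore A relative to D: (east=7, north=-11).

Answer: A is at (east=7, north=-11) relative to D.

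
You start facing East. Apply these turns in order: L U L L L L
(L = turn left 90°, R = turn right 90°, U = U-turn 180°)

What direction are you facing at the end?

Start: East
  L (left (90° counter-clockwise)) -> North
  U (U-turn (180°)) -> South
  L (left (90° counter-clockwise)) -> East
  L (left (90° counter-clockwise)) -> North
  L (left (90° counter-clockwise)) -> West
  L (left (90° counter-clockwise)) -> South
Final: South

Answer: Final heading: South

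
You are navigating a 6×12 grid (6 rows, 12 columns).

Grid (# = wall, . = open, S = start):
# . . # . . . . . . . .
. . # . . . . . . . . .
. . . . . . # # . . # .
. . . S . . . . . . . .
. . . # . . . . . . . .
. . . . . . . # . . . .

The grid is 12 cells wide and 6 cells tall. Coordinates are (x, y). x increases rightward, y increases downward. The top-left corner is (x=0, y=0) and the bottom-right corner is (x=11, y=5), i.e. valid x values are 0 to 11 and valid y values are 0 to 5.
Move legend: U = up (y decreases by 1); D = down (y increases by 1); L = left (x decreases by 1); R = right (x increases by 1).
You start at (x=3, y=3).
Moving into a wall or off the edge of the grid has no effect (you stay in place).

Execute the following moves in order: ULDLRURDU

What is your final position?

Start: (x=3, y=3)
  U (up): (x=3, y=3) -> (x=3, y=2)
  L (left): (x=3, y=2) -> (x=2, y=2)
  D (down): (x=2, y=2) -> (x=2, y=3)
  L (left): (x=2, y=3) -> (x=1, y=3)
  R (right): (x=1, y=3) -> (x=2, y=3)
  U (up): (x=2, y=3) -> (x=2, y=2)
  R (right): (x=2, y=2) -> (x=3, y=2)
  D (down): (x=3, y=2) -> (x=3, y=3)
  U (up): (x=3, y=3) -> (x=3, y=2)
Final: (x=3, y=2)

Answer: Final position: (x=3, y=2)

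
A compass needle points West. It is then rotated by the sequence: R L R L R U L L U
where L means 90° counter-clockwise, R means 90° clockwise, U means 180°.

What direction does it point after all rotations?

Start: West
  R (right (90° clockwise)) -> North
  L (left (90° counter-clockwise)) -> West
  R (right (90° clockwise)) -> North
  L (left (90° counter-clockwise)) -> West
  R (right (90° clockwise)) -> North
  U (U-turn (180°)) -> South
  L (left (90° counter-clockwise)) -> East
  L (left (90° counter-clockwise)) -> North
  U (U-turn (180°)) -> South
Final: South

Answer: Final heading: South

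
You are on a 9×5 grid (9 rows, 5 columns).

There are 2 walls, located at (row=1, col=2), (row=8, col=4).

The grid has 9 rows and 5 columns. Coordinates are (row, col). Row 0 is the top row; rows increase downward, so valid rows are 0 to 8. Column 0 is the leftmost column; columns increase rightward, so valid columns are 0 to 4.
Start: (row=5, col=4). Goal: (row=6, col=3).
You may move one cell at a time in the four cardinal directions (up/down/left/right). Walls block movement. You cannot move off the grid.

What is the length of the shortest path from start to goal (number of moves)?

BFS from (row=5, col=4) until reaching (row=6, col=3):
  Distance 0: (row=5, col=4)
  Distance 1: (row=4, col=4), (row=5, col=3), (row=6, col=4)
  Distance 2: (row=3, col=4), (row=4, col=3), (row=5, col=2), (row=6, col=3), (row=7, col=4)  <- goal reached here
One shortest path (2 moves): (row=5, col=4) -> (row=5, col=3) -> (row=6, col=3)

Answer: Shortest path length: 2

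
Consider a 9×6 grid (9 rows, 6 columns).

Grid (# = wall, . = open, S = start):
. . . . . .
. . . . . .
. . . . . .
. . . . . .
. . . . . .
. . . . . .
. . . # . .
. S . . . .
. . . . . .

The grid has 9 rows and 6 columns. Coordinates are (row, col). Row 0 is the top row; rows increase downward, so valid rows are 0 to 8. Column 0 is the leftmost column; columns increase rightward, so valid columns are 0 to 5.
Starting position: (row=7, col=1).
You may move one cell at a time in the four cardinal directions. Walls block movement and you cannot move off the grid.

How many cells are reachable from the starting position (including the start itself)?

BFS flood-fill from (row=7, col=1):
  Distance 0: (row=7, col=1)
  Distance 1: (row=6, col=1), (row=7, col=0), (row=7, col=2), (row=8, col=1)
  Distance 2: (row=5, col=1), (row=6, col=0), (row=6, col=2), (row=7, col=3), (row=8, col=0), (row=8, col=2)
  Distance 3: (row=4, col=1), (row=5, col=0), (row=5, col=2), (row=7, col=4), (row=8, col=3)
  Distance 4: (row=3, col=1), (row=4, col=0), (row=4, col=2), (row=5, col=3), (row=6, col=4), (row=7, col=5), (row=8, col=4)
  Distance 5: (row=2, col=1), (row=3, col=0), (row=3, col=2), (row=4, col=3), (row=5, col=4), (row=6, col=5), (row=8, col=5)
  Distance 6: (row=1, col=1), (row=2, col=0), (row=2, col=2), (row=3, col=3), (row=4, col=4), (row=5, col=5)
  Distance 7: (row=0, col=1), (row=1, col=0), (row=1, col=2), (row=2, col=3), (row=3, col=4), (row=4, col=5)
  Distance 8: (row=0, col=0), (row=0, col=2), (row=1, col=3), (row=2, col=4), (row=3, col=5)
  Distance 9: (row=0, col=3), (row=1, col=4), (row=2, col=5)
  Distance 10: (row=0, col=4), (row=1, col=5)
  Distance 11: (row=0, col=5)
Total reachable: 53 (grid has 53 open cells total)

Answer: Reachable cells: 53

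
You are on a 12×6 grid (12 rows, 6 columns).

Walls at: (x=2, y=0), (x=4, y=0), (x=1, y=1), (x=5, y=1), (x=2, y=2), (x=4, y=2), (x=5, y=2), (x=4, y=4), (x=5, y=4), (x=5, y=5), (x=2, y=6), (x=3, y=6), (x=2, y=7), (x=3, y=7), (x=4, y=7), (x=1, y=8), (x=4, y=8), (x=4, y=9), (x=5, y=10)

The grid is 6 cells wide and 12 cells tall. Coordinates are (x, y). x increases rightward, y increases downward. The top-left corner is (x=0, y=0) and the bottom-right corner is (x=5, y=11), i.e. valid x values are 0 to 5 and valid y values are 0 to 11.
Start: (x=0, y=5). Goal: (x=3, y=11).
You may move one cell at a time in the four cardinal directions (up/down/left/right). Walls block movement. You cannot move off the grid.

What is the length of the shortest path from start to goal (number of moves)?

Answer: Shortest path length: 9

Derivation:
BFS from (x=0, y=5) until reaching (x=3, y=11):
  Distance 0: (x=0, y=5)
  Distance 1: (x=0, y=4), (x=1, y=5), (x=0, y=6)
  Distance 2: (x=0, y=3), (x=1, y=4), (x=2, y=5), (x=1, y=6), (x=0, y=7)
  Distance 3: (x=0, y=2), (x=1, y=3), (x=2, y=4), (x=3, y=5), (x=1, y=7), (x=0, y=8)
  Distance 4: (x=0, y=1), (x=1, y=2), (x=2, y=3), (x=3, y=4), (x=4, y=5), (x=0, y=9)
  Distance 5: (x=0, y=0), (x=3, y=3), (x=4, y=6), (x=1, y=9), (x=0, y=10)
  Distance 6: (x=1, y=0), (x=3, y=2), (x=4, y=3), (x=5, y=6), (x=2, y=9), (x=1, y=10), (x=0, y=11)
  Distance 7: (x=3, y=1), (x=5, y=3), (x=5, y=7), (x=2, y=8), (x=3, y=9), (x=2, y=10), (x=1, y=11)
  Distance 8: (x=3, y=0), (x=2, y=1), (x=4, y=1), (x=3, y=8), (x=5, y=8), (x=3, y=10), (x=2, y=11)
  Distance 9: (x=5, y=9), (x=4, y=10), (x=3, y=11)  <- goal reached here
One shortest path (9 moves): (x=0, y=5) -> (x=0, y=6) -> (x=0, y=7) -> (x=0, y=8) -> (x=0, y=9) -> (x=1, y=9) -> (x=2, y=9) -> (x=3, y=9) -> (x=3, y=10) -> (x=3, y=11)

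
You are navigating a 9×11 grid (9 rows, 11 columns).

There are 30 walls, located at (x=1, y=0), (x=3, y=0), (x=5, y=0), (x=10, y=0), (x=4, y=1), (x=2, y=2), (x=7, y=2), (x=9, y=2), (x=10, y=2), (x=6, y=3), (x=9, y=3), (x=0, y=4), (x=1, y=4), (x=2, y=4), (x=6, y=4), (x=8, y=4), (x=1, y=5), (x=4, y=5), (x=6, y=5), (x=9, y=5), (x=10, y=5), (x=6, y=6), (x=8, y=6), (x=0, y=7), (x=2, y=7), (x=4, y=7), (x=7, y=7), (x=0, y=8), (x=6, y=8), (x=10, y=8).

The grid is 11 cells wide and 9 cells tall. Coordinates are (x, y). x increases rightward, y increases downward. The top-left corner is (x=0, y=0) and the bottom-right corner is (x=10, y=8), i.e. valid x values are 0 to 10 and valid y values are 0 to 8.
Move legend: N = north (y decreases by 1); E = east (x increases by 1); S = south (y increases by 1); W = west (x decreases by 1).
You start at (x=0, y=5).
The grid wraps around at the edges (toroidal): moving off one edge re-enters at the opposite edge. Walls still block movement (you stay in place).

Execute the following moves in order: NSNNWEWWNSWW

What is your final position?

Start: (x=0, y=5)
  N (north): blocked, stay at (x=0, y=5)
  S (south): (x=0, y=5) -> (x=0, y=6)
  N (north): (x=0, y=6) -> (x=0, y=5)
  N (north): blocked, stay at (x=0, y=5)
  W (west): blocked, stay at (x=0, y=5)
  E (east): blocked, stay at (x=0, y=5)
  W (west): blocked, stay at (x=0, y=5)
  W (west): blocked, stay at (x=0, y=5)
  N (north): blocked, stay at (x=0, y=5)
  S (south): (x=0, y=5) -> (x=0, y=6)
  W (west): (x=0, y=6) -> (x=10, y=6)
  W (west): (x=10, y=6) -> (x=9, y=6)
Final: (x=9, y=6)

Answer: Final position: (x=9, y=6)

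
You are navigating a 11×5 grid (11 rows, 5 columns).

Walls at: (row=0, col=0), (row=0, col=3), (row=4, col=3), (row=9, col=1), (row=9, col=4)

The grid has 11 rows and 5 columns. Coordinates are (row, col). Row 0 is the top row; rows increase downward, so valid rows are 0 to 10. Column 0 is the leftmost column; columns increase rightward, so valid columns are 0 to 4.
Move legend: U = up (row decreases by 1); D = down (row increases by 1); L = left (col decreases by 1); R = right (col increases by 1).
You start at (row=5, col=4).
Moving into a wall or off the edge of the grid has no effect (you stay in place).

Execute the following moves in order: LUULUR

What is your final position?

Answer: Final position: (row=4, col=2)

Derivation:
Start: (row=5, col=4)
  L (left): (row=5, col=4) -> (row=5, col=3)
  U (up): blocked, stay at (row=5, col=3)
  U (up): blocked, stay at (row=5, col=3)
  L (left): (row=5, col=3) -> (row=5, col=2)
  U (up): (row=5, col=2) -> (row=4, col=2)
  R (right): blocked, stay at (row=4, col=2)
Final: (row=4, col=2)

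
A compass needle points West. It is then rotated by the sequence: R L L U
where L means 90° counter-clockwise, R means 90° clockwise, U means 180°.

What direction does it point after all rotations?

Answer: Final heading: North

Derivation:
Start: West
  R (right (90° clockwise)) -> North
  L (left (90° counter-clockwise)) -> West
  L (left (90° counter-clockwise)) -> South
  U (U-turn (180°)) -> North
Final: North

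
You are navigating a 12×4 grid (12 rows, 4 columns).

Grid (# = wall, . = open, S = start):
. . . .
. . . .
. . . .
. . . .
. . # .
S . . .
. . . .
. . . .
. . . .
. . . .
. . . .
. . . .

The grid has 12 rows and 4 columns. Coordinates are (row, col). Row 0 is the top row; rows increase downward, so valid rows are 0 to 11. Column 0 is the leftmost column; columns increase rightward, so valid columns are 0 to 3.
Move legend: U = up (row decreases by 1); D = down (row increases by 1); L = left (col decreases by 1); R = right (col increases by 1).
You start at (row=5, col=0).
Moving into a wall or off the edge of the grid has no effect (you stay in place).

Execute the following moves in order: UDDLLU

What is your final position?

Start: (row=5, col=0)
  U (up): (row=5, col=0) -> (row=4, col=0)
  D (down): (row=4, col=0) -> (row=5, col=0)
  D (down): (row=5, col=0) -> (row=6, col=0)
  L (left): blocked, stay at (row=6, col=0)
  L (left): blocked, stay at (row=6, col=0)
  U (up): (row=6, col=0) -> (row=5, col=0)
Final: (row=5, col=0)

Answer: Final position: (row=5, col=0)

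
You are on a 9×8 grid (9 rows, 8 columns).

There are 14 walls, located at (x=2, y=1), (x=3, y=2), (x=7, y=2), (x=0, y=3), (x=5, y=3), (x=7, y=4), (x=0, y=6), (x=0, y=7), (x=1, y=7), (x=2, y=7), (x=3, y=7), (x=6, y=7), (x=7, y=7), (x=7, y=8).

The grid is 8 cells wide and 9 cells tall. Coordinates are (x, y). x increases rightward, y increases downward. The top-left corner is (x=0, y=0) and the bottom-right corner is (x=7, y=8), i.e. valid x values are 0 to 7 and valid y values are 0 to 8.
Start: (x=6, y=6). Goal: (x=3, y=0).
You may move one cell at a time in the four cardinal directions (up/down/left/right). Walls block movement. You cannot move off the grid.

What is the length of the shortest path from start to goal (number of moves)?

Answer: Shortest path length: 9

Derivation:
BFS from (x=6, y=6) until reaching (x=3, y=0):
  Distance 0: (x=6, y=6)
  Distance 1: (x=6, y=5), (x=5, y=6), (x=7, y=6)
  Distance 2: (x=6, y=4), (x=5, y=5), (x=7, y=5), (x=4, y=6), (x=5, y=7)
  Distance 3: (x=6, y=3), (x=5, y=4), (x=4, y=5), (x=3, y=6), (x=4, y=7), (x=5, y=8)
  Distance 4: (x=6, y=2), (x=7, y=3), (x=4, y=4), (x=3, y=5), (x=2, y=6), (x=4, y=8), (x=6, y=8)
  Distance 5: (x=6, y=1), (x=5, y=2), (x=4, y=3), (x=3, y=4), (x=2, y=5), (x=1, y=6), (x=3, y=8)
  Distance 6: (x=6, y=0), (x=5, y=1), (x=7, y=1), (x=4, y=2), (x=3, y=3), (x=2, y=4), (x=1, y=5), (x=2, y=8)
  Distance 7: (x=5, y=0), (x=7, y=0), (x=4, y=1), (x=2, y=3), (x=1, y=4), (x=0, y=5), (x=1, y=8)
  Distance 8: (x=4, y=0), (x=3, y=1), (x=2, y=2), (x=1, y=3), (x=0, y=4), (x=0, y=8)
  Distance 9: (x=3, y=0), (x=1, y=2)  <- goal reached here
One shortest path (9 moves): (x=6, y=6) -> (x=5, y=6) -> (x=4, y=6) -> (x=4, y=5) -> (x=4, y=4) -> (x=4, y=3) -> (x=4, y=2) -> (x=4, y=1) -> (x=3, y=1) -> (x=3, y=0)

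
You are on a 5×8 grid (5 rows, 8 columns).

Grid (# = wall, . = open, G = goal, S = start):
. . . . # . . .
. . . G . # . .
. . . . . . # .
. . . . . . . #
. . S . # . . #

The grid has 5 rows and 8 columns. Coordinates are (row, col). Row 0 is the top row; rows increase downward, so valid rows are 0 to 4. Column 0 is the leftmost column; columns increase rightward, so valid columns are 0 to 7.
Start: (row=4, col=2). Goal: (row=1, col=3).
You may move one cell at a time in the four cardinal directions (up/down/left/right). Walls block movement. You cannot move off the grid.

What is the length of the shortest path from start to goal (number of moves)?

BFS from (row=4, col=2) until reaching (row=1, col=3):
  Distance 0: (row=4, col=2)
  Distance 1: (row=3, col=2), (row=4, col=1), (row=4, col=3)
  Distance 2: (row=2, col=2), (row=3, col=1), (row=3, col=3), (row=4, col=0)
  Distance 3: (row=1, col=2), (row=2, col=1), (row=2, col=3), (row=3, col=0), (row=3, col=4)
  Distance 4: (row=0, col=2), (row=1, col=1), (row=1, col=3), (row=2, col=0), (row=2, col=4), (row=3, col=5)  <- goal reached here
One shortest path (4 moves): (row=4, col=2) -> (row=4, col=3) -> (row=3, col=3) -> (row=2, col=3) -> (row=1, col=3)

Answer: Shortest path length: 4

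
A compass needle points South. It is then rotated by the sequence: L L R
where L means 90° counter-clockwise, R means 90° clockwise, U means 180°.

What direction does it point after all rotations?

Start: South
  L (left (90° counter-clockwise)) -> East
  L (left (90° counter-clockwise)) -> North
  R (right (90° clockwise)) -> East
Final: East

Answer: Final heading: East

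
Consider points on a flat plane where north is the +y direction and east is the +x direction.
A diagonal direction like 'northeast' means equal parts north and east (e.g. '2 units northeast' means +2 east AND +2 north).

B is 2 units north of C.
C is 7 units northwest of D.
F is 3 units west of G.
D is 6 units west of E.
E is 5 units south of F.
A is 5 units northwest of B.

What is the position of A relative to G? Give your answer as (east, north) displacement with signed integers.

Answer: A is at (east=-21, north=9) relative to G.

Derivation:
Place G at the origin (east=0, north=0).
  F is 3 units west of G: delta (east=-3, north=+0); F at (east=-3, north=0).
  E is 5 units south of F: delta (east=+0, north=-5); E at (east=-3, north=-5).
  D is 6 units west of E: delta (east=-6, north=+0); D at (east=-9, north=-5).
  C is 7 units northwest of D: delta (east=-7, north=+7); C at (east=-16, north=2).
  B is 2 units north of C: delta (east=+0, north=+2); B at (east=-16, north=4).
  A is 5 units northwest of B: delta (east=-5, north=+5); A at (east=-21, north=9).
Therefore A relative to G: (east=-21, north=9).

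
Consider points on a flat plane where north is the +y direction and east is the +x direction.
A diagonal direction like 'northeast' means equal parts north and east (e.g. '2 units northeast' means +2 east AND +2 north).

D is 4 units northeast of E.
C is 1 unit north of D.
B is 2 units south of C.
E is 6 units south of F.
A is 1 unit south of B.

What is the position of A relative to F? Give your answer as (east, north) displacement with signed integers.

Answer: A is at (east=4, north=-4) relative to F.

Derivation:
Place F at the origin (east=0, north=0).
  E is 6 units south of F: delta (east=+0, north=-6); E at (east=0, north=-6).
  D is 4 units northeast of E: delta (east=+4, north=+4); D at (east=4, north=-2).
  C is 1 unit north of D: delta (east=+0, north=+1); C at (east=4, north=-1).
  B is 2 units south of C: delta (east=+0, north=-2); B at (east=4, north=-3).
  A is 1 unit south of B: delta (east=+0, north=-1); A at (east=4, north=-4).
Therefore A relative to F: (east=4, north=-4).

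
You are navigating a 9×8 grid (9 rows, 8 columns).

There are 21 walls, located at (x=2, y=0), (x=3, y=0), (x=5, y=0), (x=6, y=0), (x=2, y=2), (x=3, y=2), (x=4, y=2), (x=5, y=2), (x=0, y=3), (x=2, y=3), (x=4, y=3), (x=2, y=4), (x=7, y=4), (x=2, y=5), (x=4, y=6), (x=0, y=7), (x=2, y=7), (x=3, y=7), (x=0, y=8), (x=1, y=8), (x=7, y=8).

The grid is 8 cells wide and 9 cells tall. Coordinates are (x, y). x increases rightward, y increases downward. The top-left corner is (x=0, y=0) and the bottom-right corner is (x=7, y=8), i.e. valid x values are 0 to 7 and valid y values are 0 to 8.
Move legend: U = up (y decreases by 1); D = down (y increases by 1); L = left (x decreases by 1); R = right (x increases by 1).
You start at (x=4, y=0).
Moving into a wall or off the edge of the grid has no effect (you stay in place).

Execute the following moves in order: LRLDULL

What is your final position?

Start: (x=4, y=0)
  L (left): blocked, stay at (x=4, y=0)
  R (right): blocked, stay at (x=4, y=0)
  L (left): blocked, stay at (x=4, y=0)
  D (down): (x=4, y=0) -> (x=4, y=1)
  U (up): (x=4, y=1) -> (x=4, y=0)
  L (left): blocked, stay at (x=4, y=0)
  L (left): blocked, stay at (x=4, y=0)
Final: (x=4, y=0)

Answer: Final position: (x=4, y=0)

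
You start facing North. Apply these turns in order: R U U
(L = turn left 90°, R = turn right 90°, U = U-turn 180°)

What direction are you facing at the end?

Answer: Final heading: East

Derivation:
Start: North
  R (right (90° clockwise)) -> East
  U (U-turn (180°)) -> West
  U (U-turn (180°)) -> East
Final: East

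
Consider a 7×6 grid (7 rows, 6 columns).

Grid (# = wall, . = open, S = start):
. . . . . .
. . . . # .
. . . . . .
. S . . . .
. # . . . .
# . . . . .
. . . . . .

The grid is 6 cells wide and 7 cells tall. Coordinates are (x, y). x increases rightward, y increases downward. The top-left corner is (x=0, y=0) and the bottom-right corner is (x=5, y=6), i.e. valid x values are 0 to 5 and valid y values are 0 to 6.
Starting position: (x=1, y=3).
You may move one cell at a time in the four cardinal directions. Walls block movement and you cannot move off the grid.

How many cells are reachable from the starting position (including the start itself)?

BFS flood-fill from (x=1, y=3):
  Distance 0: (x=1, y=3)
  Distance 1: (x=1, y=2), (x=0, y=3), (x=2, y=3)
  Distance 2: (x=1, y=1), (x=0, y=2), (x=2, y=2), (x=3, y=3), (x=0, y=4), (x=2, y=4)
  Distance 3: (x=1, y=0), (x=0, y=1), (x=2, y=1), (x=3, y=2), (x=4, y=3), (x=3, y=4), (x=2, y=5)
  Distance 4: (x=0, y=0), (x=2, y=0), (x=3, y=1), (x=4, y=2), (x=5, y=3), (x=4, y=4), (x=1, y=5), (x=3, y=5), (x=2, y=6)
  Distance 5: (x=3, y=0), (x=5, y=2), (x=5, y=4), (x=4, y=5), (x=1, y=6), (x=3, y=6)
  Distance 6: (x=4, y=0), (x=5, y=1), (x=5, y=5), (x=0, y=6), (x=4, y=6)
  Distance 7: (x=5, y=0), (x=5, y=6)
Total reachable: 39 (grid has 39 open cells total)

Answer: Reachable cells: 39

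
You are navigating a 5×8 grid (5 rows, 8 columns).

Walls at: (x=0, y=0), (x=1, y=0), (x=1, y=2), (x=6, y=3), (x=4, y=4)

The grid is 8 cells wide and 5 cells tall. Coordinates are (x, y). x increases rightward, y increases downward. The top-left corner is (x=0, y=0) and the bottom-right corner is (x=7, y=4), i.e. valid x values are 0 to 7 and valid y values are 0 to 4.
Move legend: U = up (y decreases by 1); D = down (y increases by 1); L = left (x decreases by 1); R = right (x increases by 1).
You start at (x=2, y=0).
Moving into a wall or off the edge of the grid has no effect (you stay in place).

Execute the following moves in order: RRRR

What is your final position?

Start: (x=2, y=0)
  R (right): (x=2, y=0) -> (x=3, y=0)
  R (right): (x=3, y=0) -> (x=4, y=0)
  R (right): (x=4, y=0) -> (x=5, y=0)
  R (right): (x=5, y=0) -> (x=6, y=0)
Final: (x=6, y=0)

Answer: Final position: (x=6, y=0)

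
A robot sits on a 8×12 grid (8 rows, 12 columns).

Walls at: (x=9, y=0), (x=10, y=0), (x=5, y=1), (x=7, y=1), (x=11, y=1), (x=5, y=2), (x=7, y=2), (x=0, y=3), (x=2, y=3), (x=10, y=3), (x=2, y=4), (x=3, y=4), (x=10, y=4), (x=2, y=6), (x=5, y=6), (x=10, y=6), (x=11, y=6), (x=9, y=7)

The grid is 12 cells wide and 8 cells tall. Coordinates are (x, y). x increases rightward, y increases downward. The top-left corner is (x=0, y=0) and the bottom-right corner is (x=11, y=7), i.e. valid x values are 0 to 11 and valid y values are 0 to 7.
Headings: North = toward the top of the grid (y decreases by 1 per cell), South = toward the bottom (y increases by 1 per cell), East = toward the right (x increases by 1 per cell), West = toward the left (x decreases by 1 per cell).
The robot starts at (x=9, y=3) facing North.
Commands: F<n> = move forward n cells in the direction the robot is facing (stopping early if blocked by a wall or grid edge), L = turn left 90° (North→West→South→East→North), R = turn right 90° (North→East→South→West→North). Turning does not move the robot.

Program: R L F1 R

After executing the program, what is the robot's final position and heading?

Answer: Final position: (x=9, y=2), facing East

Derivation:
Start: (x=9, y=3), facing North
  R: turn right, now facing East
  L: turn left, now facing North
  F1: move forward 1, now at (x=9, y=2)
  R: turn right, now facing East
Final: (x=9, y=2), facing East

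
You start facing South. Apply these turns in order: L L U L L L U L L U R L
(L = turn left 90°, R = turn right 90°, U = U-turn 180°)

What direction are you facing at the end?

Answer: Final heading: East

Derivation:
Start: South
  L (left (90° counter-clockwise)) -> East
  L (left (90° counter-clockwise)) -> North
  U (U-turn (180°)) -> South
  L (left (90° counter-clockwise)) -> East
  L (left (90° counter-clockwise)) -> North
  L (left (90° counter-clockwise)) -> West
  U (U-turn (180°)) -> East
  L (left (90° counter-clockwise)) -> North
  L (left (90° counter-clockwise)) -> West
  U (U-turn (180°)) -> East
  R (right (90° clockwise)) -> South
  L (left (90° counter-clockwise)) -> East
Final: East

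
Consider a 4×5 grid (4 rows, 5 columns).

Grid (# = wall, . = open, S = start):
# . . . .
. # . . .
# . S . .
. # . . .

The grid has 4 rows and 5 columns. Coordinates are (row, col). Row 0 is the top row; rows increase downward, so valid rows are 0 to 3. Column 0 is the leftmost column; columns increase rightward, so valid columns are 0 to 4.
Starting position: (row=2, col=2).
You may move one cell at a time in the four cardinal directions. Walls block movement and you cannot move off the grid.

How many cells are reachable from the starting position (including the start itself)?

Answer: Reachable cells: 14

Derivation:
BFS flood-fill from (row=2, col=2):
  Distance 0: (row=2, col=2)
  Distance 1: (row=1, col=2), (row=2, col=1), (row=2, col=3), (row=3, col=2)
  Distance 2: (row=0, col=2), (row=1, col=3), (row=2, col=4), (row=3, col=3)
  Distance 3: (row=0, col=1), (row=0, col=3), (row=1, col=4), (row=3, col=4)
  Distance 4: (row=0, col=4)
Total reachable: 14 (grid has 16 open cells total)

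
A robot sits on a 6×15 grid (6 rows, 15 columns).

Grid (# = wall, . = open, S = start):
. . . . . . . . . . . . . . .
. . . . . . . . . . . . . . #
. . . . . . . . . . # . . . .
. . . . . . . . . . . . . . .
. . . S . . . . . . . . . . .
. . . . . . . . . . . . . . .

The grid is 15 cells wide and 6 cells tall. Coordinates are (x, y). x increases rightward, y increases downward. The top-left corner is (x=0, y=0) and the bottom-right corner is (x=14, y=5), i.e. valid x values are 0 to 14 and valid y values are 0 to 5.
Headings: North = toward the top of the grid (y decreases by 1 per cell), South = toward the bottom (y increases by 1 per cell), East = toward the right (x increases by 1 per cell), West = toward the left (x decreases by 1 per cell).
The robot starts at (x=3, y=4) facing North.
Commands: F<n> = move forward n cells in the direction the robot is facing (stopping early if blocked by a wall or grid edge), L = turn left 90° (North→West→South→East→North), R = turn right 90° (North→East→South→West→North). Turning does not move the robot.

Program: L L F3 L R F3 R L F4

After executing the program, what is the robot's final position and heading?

Start: (x=3, y=4), facing North
  L: turn left, now facing West
  L: turn left, now facing South
  F3: move forward 1/3 (blocked), now at (x=3, y=5)
  L: turn left, now facing East
  R: turn right, now facing South
  F3: move forward 0/3 (blocked), now at (x=3, y=5)
  R: turn right, now facing West
  L: turn left, now facing South
  F4: move forward 0/4 (blocked), now at (x=3, y=5)
Final: (x=3, y=5), facing South

Answer: Final position: (x=3, y=5), facing South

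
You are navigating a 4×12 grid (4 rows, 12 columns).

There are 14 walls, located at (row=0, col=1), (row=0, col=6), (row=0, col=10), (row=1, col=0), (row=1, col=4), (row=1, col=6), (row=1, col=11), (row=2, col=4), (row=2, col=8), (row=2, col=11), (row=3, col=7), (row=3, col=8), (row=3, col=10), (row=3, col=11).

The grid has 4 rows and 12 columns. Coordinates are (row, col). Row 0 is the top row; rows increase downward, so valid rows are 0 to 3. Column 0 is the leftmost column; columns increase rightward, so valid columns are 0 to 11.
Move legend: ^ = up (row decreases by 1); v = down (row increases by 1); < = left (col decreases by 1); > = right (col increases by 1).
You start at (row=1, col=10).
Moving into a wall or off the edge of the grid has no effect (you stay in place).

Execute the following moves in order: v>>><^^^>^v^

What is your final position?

Start: (row=1, col=10)
  v (down): (row=1, col=10) -> (row=2, col=10)
  [×3]> (right): blocked, stay at (row=2, col=10)
  < (left): (row=2, col=10) -> (row=2, col=9)
  ^ (up): (row=2, col=9) -> (row=1, col=9)
  ^ (up): (row=1, col=9) -> (row=0, col=9)
  ^ (up): blocked, stay at (row=0, col=9)
  > (right): blocked, stay at (row=0, col=9)
  ^ (up): blocked, stay at (row=0, col=9)
  v (down): (row=0, col=9) -> (row=1, col=9)
  ^ (up): (row=1, col=9) -> (row=0, col=9)
Final: (row=0, col=9)

Answer: Final position: (row=0, col=9)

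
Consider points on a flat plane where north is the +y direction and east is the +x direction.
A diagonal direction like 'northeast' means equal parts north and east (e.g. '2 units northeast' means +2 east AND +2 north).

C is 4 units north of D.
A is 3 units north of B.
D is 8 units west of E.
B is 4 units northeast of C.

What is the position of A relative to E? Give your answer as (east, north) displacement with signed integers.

Answer: A is at (east=-4, north=11) relative to E.

Derivation:
Place E at the origin (east=0, north=0).
  D is 8 units west of E: delta (east=-8, north=+0); D at (east=-8, north=0).
  C is 4 units north of D: delta (east=+0, north=+4); C at (east=-8, north=4).
  B is 4 units northeast of C: delta (east=+4, north=+4); B at (east=-4, north=8).
  A is 3 units north of B: delta (east=+0, north=+3); A at (east=-4, north=11).
Therefore A relative to E: (east=-4, north=11).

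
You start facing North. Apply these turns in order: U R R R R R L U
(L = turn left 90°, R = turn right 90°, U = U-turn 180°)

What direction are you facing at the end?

Answer: Final heading: North

Derivation:
Start: North
  U (U-turn (180°)) -> South
  R (right (90° clockwise)) -> West
  R (right (90° clockwise)) -> North
  R (right (90° clockwise)) -> East
  R (right (90° clockwise)) -> South
  R (right (90° clockwise)) -> West
  L (left (90° counter-clockwise)) -> South
  U (U-turn (180°)) -> North
Final: North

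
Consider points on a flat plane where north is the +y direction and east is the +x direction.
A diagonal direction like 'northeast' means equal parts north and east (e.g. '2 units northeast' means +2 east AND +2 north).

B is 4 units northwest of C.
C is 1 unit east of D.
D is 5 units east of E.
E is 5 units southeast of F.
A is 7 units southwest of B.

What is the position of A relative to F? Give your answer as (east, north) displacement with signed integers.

Answer: A is at (east=0, north=-8) relative to F.

Derivation:
Place F at the origin (east=0, north=0).
  E is 5 units southeast of F: delta (east=+5, north=-5); E at (east=5, north=-5).
  D is 5 units east of E: delta (east=+5, north=+0); D at (east=10, north=-5).
  C is 1 unit east of D: delta (east=+1, north=+0); C at (east=11, north=-5).
  B is 4 units northwest of C: delta (east=-4, north=+4); B at (east=7, north=-1).
  A is 7 units southwest of B: delta (east=-7, north=-7); A at (east=0, north=-8).
Therefore A relative to F: (east=0, north=-8).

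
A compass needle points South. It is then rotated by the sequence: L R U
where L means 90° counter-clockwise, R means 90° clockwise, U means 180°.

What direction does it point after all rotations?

Answer: Final heading: North

Derivation:
Start: South
  L (left (90° counter-clockwise)) -> East
  R (right (90° clockwise)) -> South
  U (U-turn (180°)) -> North
Final: North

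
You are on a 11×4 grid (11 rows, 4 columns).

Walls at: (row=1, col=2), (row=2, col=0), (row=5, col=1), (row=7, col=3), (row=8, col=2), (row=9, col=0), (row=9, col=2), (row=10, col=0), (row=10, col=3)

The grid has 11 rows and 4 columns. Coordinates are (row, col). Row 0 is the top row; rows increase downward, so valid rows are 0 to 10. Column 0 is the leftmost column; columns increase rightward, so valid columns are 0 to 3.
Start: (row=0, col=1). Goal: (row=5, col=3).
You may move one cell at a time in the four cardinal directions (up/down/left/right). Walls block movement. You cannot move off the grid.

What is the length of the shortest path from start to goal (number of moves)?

BFS from (row=0, col=1) until reaching (row=5, col=3):
  Distance 0: (row=0, col=1)
  Distance 1: (row=0, col=0), (row=0, col=2), (row=1, col=1)
  Distance 2: (row=0, col=3), (row=1, col=0), (row=2, col=1)
  Distance 3: (row=1, col=3), (row=2, col=2), (row=3, col=1)
  Distance 4: (row=2, col=3), (row=3, col=0), (row=3, col=2), (row=4, col=1)
  Distance 5: (row=3, col=3), (row=4, col=0), (row=4, col=2)
  Distance 6: (row=4, col=3), (row=5, col=0), (row=5, col=2)
  Distance 7: (row=5, col=3), (row=6, col=0), (row=6, col=2)  <- goal reached here
One shortest path (7 moves): (row=0, col=1) -> (row=0, col=2) -> (row=0, col=3) -> (row=1, col=3) -> (row=2, col=3) -> (row=3, col=3) -> (row=4, col=3) -> (row=5, col=3)

Answer: Shortest path length: 7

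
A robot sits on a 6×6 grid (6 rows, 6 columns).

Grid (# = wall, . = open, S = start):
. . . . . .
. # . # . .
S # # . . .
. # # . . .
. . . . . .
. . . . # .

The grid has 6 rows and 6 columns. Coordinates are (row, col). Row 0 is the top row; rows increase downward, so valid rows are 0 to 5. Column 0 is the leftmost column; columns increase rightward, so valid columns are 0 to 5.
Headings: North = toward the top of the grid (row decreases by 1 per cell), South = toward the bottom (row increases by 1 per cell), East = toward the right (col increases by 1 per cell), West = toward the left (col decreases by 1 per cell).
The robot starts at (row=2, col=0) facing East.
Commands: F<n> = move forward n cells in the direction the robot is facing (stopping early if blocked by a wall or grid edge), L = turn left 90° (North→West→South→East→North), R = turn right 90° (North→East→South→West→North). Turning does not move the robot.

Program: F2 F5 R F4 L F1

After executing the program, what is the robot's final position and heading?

Start: (row=2, col=0), facing East
  F2: move forward 0/2 (blocked), now at (row=2, col=0)
  F5: move forward 0/5 (blocked), now at (row=2, col=0)
  R: turn right, now facing South
  F4: move forward 3/4 (blocked), now at (row=5, col=0)
  L: turn left, now facing East
  F1: move forward 1, now at (row=5, col=1)
Final: (row=5, col=1), facing East

Answer: Final position: (row=5, col=1), facing East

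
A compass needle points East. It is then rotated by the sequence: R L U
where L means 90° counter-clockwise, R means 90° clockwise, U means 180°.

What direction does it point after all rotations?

Start: East
  R (right (90° clockwise)) -> South
  L (left (90° counter-clockwise)) -> East
  U (U-turn (180°)) -> West
Final: West

Answer: Final heading: West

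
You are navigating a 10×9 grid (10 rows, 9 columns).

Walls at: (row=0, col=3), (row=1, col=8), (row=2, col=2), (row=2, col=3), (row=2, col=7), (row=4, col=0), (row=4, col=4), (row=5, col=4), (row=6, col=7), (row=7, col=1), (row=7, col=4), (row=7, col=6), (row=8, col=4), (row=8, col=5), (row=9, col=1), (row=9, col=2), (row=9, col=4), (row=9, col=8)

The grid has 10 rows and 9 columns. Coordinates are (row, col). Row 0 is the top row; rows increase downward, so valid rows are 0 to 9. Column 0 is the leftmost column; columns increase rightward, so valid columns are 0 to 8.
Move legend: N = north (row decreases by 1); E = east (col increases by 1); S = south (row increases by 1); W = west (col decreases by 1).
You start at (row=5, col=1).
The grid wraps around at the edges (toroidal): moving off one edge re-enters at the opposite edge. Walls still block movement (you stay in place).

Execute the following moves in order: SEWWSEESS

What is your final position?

Start: (row=5, col=1)
  S (south): (row=5, col=1) -> (row=6, col=1)
  E (east): (row=6, col=1) -> (row=6, col=2)
  W (west): (row=6, col=2) -> (row=6, col=1)
  W (west): (row=6, col=1) -> (row=6, col=0)
  S (south): (row=6, col=0) -> (row=7, col=0)
  E (east): blocked, stay at (row=7, col=0)
  E (east): blocked, stay at (row=7, col=0)
  S (south): (row=7, col=0) -> (row=8, col=0)
  S (south): (row=8, col=0) -> (row=9, col=0)
Final: (row=9, col=0)

Answer: Final position: (row=9, col=0)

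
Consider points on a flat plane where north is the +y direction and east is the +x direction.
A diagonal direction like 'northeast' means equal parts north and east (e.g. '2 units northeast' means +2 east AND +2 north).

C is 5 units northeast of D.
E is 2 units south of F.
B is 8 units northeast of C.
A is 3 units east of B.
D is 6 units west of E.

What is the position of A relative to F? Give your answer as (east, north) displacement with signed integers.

Place F at the origin (east=0, north=0).
  E is 2 units south of F: delta (east=+0, north=-2); E at (east=0, north=-2).
  D is 6 units west of E: delta (east=-6, north=+0); D at (east=-6, north=-2).
  C is 5 units northeast of D: delta (east=+5, north=+5); C at (east=-1, north=3).
  B is 8 units northeast of C: delta (east=+8, north=+8); B at (east=7, north=11).
  A is 3 units east of B: delta (east=+3, north=+0); A at (east=10, north=11).
Therefore A relative to F: (east=10, north=11).

Answer: A is at (east=10, north=11) relative to F.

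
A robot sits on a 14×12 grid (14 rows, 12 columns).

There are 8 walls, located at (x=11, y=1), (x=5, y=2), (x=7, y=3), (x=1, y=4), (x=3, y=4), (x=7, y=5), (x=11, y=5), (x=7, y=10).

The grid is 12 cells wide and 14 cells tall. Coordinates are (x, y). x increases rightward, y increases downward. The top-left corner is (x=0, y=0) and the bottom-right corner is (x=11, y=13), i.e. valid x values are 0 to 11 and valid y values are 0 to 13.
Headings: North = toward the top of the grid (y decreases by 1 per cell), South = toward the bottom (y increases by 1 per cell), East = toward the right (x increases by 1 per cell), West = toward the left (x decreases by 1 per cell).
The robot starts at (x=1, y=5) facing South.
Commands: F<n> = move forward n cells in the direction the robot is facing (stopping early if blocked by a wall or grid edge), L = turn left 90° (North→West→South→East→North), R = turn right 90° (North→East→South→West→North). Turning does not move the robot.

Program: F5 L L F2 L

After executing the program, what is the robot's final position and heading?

Answer: Final position: (x=1, y=8), facing West

Derivation:
Start: (x=1, y=5), facing South
  F5: move forward 5, now at (x=1, y=10)
  L: turn left, now facing East
  L: turn left, now facing North
  F2: move forward 2, now at (x=1, y=8)
  L: turn left, now facing West
Final: (x=1, y=8), facing West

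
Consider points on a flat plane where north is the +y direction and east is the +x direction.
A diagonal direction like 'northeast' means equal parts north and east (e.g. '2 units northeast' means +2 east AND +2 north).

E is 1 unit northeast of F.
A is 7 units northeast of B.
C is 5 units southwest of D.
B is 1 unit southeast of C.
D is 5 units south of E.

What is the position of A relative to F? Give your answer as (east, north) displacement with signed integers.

Answer: A is at (east=4, north=-3) relative to F.

Derivation:
Place F at the origin (east=0, north=0).
  E is 1 unit northeast of F: delta (east=+1, north=+1); E at (east=1, north=1).
  D is 5 units south of E: delta (east=+0, north=-5); D at (east=1, north=-4).
  C is 5 units southwest of D: delta (east=-5, north=-5); C at (east=-4, north=-9).
  B is 1 unit southeast of C: delta (east=+1, north=-1); B at (east=-3, north=-10).
  A is 7 units northeast of B: delta (east=+7, north=+7); A at (east=4, north=-3).
Therefore A relative to F: (east=4, north=-3).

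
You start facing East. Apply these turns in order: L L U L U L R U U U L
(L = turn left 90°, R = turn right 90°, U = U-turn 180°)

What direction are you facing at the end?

Answer: Final heading: West

Derivation:
Start: East
  L (left (90° counter-clockwise)) -> North
  L (left (90° counter-clockwise)) -> West
  U (U-turn (180°)) -> East
  L (left (90° counter-clockwise)) -> North
  U (U-turn (180°)) -> South
  L (left (90° counter-clockwise)) -> East
  R (right (90° clockwise)) -> South
  U (U-turn (180°)) -> North
  U (U-turn (180°)) -> South
  U (U-turn (180°)) -> North
  L (left (90° counter-clockwise)) -> West
Final: West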